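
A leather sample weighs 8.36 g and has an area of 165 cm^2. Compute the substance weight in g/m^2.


506.7 g/m^2


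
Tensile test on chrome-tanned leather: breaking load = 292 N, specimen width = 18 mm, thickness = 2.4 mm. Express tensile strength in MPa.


Cross-section = 18 x 2.4 = 43.2 mm^2
TS = 292 / 43.2 = 6.76 MPa
(1 N/mm^2 = 1 MPa)


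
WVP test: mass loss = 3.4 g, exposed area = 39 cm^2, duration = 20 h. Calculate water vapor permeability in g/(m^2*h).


WVP = mass_loss / (area x time) x 10000
WVP = 3.4 / (39 x 20) x 10000
WVP = 3.4 / 780 x 10000 = 43.59 g/(m^2*h)


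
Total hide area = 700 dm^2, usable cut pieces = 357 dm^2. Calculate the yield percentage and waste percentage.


Yield = 51.0%
Waste = 49.0%


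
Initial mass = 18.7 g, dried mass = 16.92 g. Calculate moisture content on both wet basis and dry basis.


Moisture lost = 18.7 - 16.92 = 1.78 g
Wet basis MC = 1.78 / 18.7 x 100 = 9.5%
Dry basis MC = 1.78 / 16.92 x 100 = 10.5%


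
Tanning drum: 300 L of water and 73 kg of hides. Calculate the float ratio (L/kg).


Float ratio = water / hide weight
Ratio = 300 / 73 = 4.1


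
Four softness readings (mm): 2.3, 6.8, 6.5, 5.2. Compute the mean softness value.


5.20 mm

Sum = 2.3 + 6.8 + 6.5 + 5.2
Mean = 20.8 / 4 = 5.20 mm


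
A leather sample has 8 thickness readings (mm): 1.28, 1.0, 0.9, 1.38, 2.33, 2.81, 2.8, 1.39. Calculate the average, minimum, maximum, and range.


Average = 1.74 mm
Min = 0.9 mm
Max = 2.81 mm
Range = 1.91 mm


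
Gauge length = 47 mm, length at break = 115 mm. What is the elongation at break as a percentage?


144.7%


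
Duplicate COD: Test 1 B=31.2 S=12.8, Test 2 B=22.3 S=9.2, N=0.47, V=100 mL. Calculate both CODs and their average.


COD1 = 691.8 mg/L
COD2 = 492.6 mg/L
Average = 592.2 mg/L


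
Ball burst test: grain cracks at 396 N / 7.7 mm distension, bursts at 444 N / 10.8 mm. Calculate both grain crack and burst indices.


Crack index = 396 / 7.7 = 51.4 N/mm
Burst index = 444 / 10.8 = 41.1 N/mm


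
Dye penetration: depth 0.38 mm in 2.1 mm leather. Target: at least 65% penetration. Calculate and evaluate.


Penetration = 18.1%
Meets target: No

Penetration = 0.38 / 2.1 x 100 = 18.1%
Target: 65%
Meets target: No


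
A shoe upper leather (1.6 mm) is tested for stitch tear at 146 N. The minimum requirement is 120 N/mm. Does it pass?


STS = 146 / 1.6 = 91.3 N/mm
Minimum required: 120 N/mm
Passes: No


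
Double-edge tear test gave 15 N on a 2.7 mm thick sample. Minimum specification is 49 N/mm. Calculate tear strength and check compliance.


Tear strength = 5.6 N/mm
Compliant: No

Tear strength = 15 / 2.7 = 5.6 N/mm
Required minimum = 49 N/mm
Compliant: No


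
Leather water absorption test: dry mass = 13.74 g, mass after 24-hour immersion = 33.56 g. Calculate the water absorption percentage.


144.3%


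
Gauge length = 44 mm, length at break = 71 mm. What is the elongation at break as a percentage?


Extension = 71 - 44 = 27 mm
Elongation = 27 / 44 x 100 = 61.4%


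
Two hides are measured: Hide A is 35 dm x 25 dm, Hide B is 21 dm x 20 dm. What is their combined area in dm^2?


Hide A area = 35 x 25 = 875 dm^2
Hide B area = 21 x 20 = 420 dm^2
Total = 875 + 420 = 1295 dm^2


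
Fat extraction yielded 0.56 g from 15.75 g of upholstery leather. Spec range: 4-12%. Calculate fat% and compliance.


Fat% = 0.56 / 15.75 x 100 = 3.6%
Spec range: 4-12%
Compliant: No


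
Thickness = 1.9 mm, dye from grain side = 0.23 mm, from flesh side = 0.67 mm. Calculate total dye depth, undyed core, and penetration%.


Total dyed = 0.23 + 0.67 = 0.90 mm
Undyed core = 1.9 - 0.90 = 1.00 mm
Penetration = 0.90 / 1.9 x 100 = 47.4%


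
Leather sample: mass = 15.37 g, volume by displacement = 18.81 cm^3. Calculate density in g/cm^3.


Density = mass / volume
Density = 15.37 / 18.81 = 0.817 g/cm^3


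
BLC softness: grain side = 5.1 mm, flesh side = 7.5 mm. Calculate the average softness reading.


Average = (5.1 + 7.5) / 2
Average = 6.30 mm


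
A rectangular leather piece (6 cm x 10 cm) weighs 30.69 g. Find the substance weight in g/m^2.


Area = 6 x 10 = 60 cm^2
SW = 30.69 / 60 x 10000 = 5115.0 g/m^2


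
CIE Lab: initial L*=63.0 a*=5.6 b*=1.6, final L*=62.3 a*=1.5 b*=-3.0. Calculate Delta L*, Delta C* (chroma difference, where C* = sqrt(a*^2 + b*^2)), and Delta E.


Delta L* = -0.7
Delta C* = -2.47
Delta E = 6.20


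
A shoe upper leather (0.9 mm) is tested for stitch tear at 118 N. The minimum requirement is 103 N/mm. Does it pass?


STS = 131.1 N/mm
Passes: Yes

STS = 118 / 0.9 = 131.1 N/mm
Minimum required: 103 N/mm
Passes: Yes


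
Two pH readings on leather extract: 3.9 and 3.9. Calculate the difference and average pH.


Difference = |3.9 - 3.9| = 0.0
Average = (3.9 + 3.9) / 2 = 3.90


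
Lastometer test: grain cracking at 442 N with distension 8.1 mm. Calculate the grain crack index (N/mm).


54.6 N/mm


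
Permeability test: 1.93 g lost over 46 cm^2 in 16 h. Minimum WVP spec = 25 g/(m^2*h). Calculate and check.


WVP = 1.93 / (46 x 16) x 10000 = 26.22 g/(m^2*h)
Minimum: 25 g/(m^2*h)
Meets spec: Yes


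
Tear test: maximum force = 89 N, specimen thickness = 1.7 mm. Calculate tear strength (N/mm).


52.4 N/mm


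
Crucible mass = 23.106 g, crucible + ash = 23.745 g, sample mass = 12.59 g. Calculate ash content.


Ash mass = 0.639 g
Ash content = 5.08%


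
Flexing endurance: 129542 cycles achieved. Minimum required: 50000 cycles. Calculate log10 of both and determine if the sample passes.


Achieved: log10 = 5.11
Required: log10 = 4.70
Passes: Yes

log10(129542) = 5.11
log10(50000) = 4.70
Passes: Yes


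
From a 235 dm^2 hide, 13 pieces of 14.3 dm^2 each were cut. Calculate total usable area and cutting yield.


Total usable = 13 x 14.3 = 185.9 dm^2
Yield = 185.9 / 235 x 100 = 79.1%


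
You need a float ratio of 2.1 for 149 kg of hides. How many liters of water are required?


312.9 L

Water = hide weight x target ratio
Water = 149 x 2.1 = 312.9 L


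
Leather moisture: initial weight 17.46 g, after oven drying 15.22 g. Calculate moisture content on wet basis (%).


12.8%

Moisture = 17.46 - 15.22 = 2.24 g
MC = 2.24 / 17.46 x 100 = 12.8%


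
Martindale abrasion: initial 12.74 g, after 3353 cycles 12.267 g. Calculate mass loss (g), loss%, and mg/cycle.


Loss = 12.74 - 12.267 = 0.473 g
Loss% = 0.473 / 12.74 x 100 = 3.71%
Rate = 0.473 / 3353 x 1000 = 0.141 mg/cycle


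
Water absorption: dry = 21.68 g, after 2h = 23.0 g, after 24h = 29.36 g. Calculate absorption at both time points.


WA (2h) = (23.0 - 21.68) / 21.68 x 100 = 6.1%
WA (24h) = (29.36 - 21.68) / 21.68 x 100 = 35.4%


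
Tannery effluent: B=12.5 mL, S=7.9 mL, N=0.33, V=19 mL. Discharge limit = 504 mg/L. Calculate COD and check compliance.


COD = (12.5 - 7.9) x 0.33 x 8000 / 19 = 639.2 mg/L
Limit: 504 mg/L
Compliant: No


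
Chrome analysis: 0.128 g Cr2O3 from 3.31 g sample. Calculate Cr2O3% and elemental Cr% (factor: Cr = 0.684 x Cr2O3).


Cr2O3% = 0.128 / 3.31 x 100 = 3.87%
Cr% = 3.87 x 0.684 = 2.65%


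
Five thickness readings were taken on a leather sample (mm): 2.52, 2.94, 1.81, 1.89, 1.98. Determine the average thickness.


2.23 mm

Sum = 2.52 + 2.94 + 1.81 + 1.89 + 1.98 = 11.14
Average = 11.14 / 5 = 2.23 mm


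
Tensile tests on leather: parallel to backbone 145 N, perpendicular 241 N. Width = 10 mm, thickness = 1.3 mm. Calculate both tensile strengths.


Parallel = 11.15 N/mm^2
Perpendicular = 18.54 N/mm^2


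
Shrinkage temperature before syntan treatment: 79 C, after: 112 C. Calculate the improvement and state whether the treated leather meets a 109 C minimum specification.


Improvement = 112 - 79 = 33 C
Spec check: 112 C >= 109 C? Yes


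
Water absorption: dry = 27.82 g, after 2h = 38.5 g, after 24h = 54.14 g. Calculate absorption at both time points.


2h absorption = 38.4%
24h absorption = 94.6%

WA (2h) = (38.5 - 27.82) / 27.82 x 100 = 38.4%
WA (24h) = (54.14 - 27.82) / 27.82 x 100 = 94.6%


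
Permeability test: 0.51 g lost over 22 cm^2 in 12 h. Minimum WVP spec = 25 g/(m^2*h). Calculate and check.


WVP = 19.32 g/(m^2*h)
Meets specification: No


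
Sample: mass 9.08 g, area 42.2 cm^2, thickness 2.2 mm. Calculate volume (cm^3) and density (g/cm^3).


Thickness in cm = 2.2 / 10 = 0.22 cm
Volume = 42.2 x 0.22 = 9.284 cm^3
Density = 9.08 / 9.284 = 0.978 g/cm^3


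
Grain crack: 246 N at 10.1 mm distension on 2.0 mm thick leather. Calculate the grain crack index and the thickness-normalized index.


Crack index = 246 / 10.1 = 24.4 N/mm
Normalized = 24.4 / 2.0 = 12.2 N/mm per mm


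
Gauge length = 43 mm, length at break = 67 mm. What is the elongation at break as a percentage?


Extension = 67 - 43 = 24 mm
Elongation = 24 / 43 x 100 = 55.8%


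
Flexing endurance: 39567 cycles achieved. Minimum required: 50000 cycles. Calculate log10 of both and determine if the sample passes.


Achieved: log10 = 4.60
Required: log10 = 4.70
Passes: No

log10(39567) = 4.60
log10(50000) = 4.70
Passes: No


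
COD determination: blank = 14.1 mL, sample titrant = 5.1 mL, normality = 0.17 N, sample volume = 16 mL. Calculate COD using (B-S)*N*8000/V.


765.0 mg/L

COD = (14.1 - 5.1) x 0.17 x 8000 / 16
COD = 9.0 x 0.17 x 8000 / 16
COD = 765.0 mg/L


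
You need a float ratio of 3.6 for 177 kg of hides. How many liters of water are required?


637.2 L

Water = hide weight x target ratio
Water = 177 x 3.6 = 637.2 L


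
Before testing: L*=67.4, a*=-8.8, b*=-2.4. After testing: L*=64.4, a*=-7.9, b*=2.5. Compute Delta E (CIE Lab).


Delta E = 5.82

dL = 64.4 - 67.4 = -3.0
da = -7.9 - (-8.8) = 0.9
db = 2.5 - (-2.4) = 4.9
dE = sqrt((-3.0)^2 + (0.9)^2 + (4.9)^2) = 5.82


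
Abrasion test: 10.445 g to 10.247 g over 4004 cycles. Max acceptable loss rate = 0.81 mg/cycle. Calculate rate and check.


Rate = 0.049 mg/cycle
Passes: Yes


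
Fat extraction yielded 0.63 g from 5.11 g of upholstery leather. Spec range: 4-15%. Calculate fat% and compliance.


Fat% = 0.63 / 5.11 x 100 = 12.3%
Spec range: 4-15%
Compliant: Yes


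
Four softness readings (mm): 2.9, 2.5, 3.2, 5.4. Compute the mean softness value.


Sum = 2.9 + 2.5 + 3.2 + 5.4
Mean = 14.0 / 4 = 3.50 mm


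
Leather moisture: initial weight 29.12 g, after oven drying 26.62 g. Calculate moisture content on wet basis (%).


8.6%

Moisture = 29.12 - 26.62 = 2.50 g
MC = 2.50 / 29.12 x 100 = 8.6%


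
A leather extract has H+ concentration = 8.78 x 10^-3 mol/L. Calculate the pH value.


pH = 2.06

pH = -log10[H+]
pH = -log10(8.78 x 10^-3) = 2.06


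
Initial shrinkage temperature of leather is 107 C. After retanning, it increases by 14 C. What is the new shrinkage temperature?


New Ts = 107 + 14 = 121 C


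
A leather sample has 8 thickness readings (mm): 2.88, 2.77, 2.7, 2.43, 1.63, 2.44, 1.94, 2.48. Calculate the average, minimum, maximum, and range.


Average = 2.41 mm
Min = 1.63 mm
Max = 2.88 mm
Range = 1.25 mm

Sum = 19.27
Average = 19.27 / 8 = 2.41 mm
Minimum = 1.63 mm
Maximum = 2.88 mm
Range = 2.88 - 1.63 = 1.25 mm


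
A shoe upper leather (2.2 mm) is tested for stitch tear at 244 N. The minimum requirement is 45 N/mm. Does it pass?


STS = 244 / 2.2 = 110.9 N/mm
Minimum required: 45 N/mm
Passes: Yes


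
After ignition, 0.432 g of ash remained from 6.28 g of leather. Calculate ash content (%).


6.88%

Ash% = 0.432 / 6.28 x 100
Ash% = 6.88%


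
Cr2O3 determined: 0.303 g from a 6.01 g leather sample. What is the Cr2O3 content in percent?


5.04%


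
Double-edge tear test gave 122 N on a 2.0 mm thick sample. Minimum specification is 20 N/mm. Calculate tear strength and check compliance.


Tear strength = 61.0 N/mm
Compliant: Yes

Tear strength = 122 / 2.0 = 61.0 N/mm
Required minimum = 20 N/mm
Compliant: Yes


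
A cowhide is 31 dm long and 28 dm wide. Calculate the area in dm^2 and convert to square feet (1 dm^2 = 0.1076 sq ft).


Area = 31 x 28 = 868 dm^2
Conversion: 868 x 0.1076 = 93.40 sq ft


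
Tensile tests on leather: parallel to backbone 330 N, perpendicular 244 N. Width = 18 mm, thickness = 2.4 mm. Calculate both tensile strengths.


Area = 18 x 2.4 = 43.2 mm^2
TS (parallel) = 330 / 43.2 = 7.64 N/mm^2
TS (perpendicular) = 244 / 43.2 = 5.65 N/mm^2


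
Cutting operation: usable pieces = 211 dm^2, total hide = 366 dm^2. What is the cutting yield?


Yield = usable / total x 100
Yield = 211 / 366 x 100 = 57.7%


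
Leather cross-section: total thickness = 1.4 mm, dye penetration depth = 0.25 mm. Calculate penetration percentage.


Penetration% = 0.25 / 1.4 x 100
Penetration = 17.9%


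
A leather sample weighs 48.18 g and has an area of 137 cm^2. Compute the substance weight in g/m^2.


Substance weight = mass / area x 10000
SW = 48.18 / 137 x 10000
SW = 3516.8 g/m^2


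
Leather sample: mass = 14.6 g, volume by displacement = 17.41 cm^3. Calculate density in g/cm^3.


Density = mass / volume
Density = 14.6 / 17.41 = 0.839 g/cm^3


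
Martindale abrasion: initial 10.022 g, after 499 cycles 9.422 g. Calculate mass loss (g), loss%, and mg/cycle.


Loss = 10.022 - 9.422 = 0.600 g
Loss% = 0.600 / 10.022 x 100 = 5.99%
Rate = 0.600 / 499 x 1000 = 1.202 mg/cycle


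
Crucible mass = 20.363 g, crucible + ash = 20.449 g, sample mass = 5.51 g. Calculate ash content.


Ash mass = 0.086 g
Ash content = 1.56%

Ash mass = 20.449 - 20.363 = 0.086 g
Ash% = 0.086 / 5.51 x 100 = 1.56%


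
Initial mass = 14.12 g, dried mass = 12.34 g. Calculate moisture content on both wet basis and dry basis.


Moisture lost = 14.12 - 12.34 = 1.78 g
Wet basis MC = 1.78 / 14.12 x 100 = 12.6%
Dry basis MC = 1.78 / 12.34 x 100 = 14.4%


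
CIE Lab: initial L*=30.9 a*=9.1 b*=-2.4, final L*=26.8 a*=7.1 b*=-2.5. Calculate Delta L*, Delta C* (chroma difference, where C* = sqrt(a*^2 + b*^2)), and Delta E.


Delta L* = 26.8 - 30.9 = -4.1
C1* = sqrt((9.1)^2 + (-2.4)^2) = 9.411
C2* = sqrt((7.1)^2 + (-2.5)^2) = 7.527
Delta C* = 7.527 - 9.411 = -1.88
Delta E = sqrt((-4.1)^2 + (-2.0)^2 + (-0.1)^2) = 4.56


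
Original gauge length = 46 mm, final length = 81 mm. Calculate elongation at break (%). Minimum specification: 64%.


Extension = 81 - 46 = 35 mm
Elongation = 35 / 46 x 100 = 76.1%
Minimum required: 64%
Meets specification: Yes


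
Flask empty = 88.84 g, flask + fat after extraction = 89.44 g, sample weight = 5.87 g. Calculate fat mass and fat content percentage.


Fat mass = 89.44 - 88.84 = 0.60 g
Fat% = 0.60 / 5.87 x 100 = 10.2%


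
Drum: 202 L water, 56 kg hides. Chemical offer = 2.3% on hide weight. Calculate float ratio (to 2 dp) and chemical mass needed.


Float ratio = 202 / 56 = 3.61
Chemical = 56 x 2.3 / 100 = 1.288 kg


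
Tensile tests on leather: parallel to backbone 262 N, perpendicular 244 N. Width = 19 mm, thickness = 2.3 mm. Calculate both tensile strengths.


Parallel = 6.00 N/mm^2
Perpendicular = 5.58 N/mm^2


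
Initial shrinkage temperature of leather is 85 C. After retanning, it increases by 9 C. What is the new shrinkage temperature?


New Ts = 85 + 9 = 94 C


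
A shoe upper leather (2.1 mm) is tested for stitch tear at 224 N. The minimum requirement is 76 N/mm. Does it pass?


STS = 224 / 2.1 = 106.7 N/mm
Minimum required: 76 N/mm
Passes: Yes


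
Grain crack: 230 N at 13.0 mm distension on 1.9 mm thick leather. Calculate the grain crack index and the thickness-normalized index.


Crack index = 17.7 N/mm
Normalized index = 9.3 N/mm per mm

Crack index = 230 / 13.0 = 17.7 N/mm
Normalized = 17.7 / 1.9 = 9.3 N/mm per mm


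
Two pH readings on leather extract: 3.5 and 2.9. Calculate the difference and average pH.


Difference = |3.5 - 2.9| = 0.6
Average = (3.5 + 2.9) / 2 = 3.20


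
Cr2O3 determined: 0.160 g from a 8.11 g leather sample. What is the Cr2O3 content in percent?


1.97%


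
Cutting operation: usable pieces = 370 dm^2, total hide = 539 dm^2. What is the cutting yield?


Yield = usable / total x 100
Yield = 370 / 539 x 100 = 68.6%


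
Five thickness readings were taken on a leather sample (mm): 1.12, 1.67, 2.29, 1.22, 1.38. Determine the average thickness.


1.54 mm

Sum = 1.12 + 1.67 + 2.29 + 1.22 + 1.38 = 7.68
Average = 7.68 / 5 = 1.54 mm


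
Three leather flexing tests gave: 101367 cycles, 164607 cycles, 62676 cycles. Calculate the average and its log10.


Average = 109550 cycles
log10 = 5.04

Average = (101367 + 164607 + 62676) / 3 = 109550 cycles
log10(109550) = 5.04


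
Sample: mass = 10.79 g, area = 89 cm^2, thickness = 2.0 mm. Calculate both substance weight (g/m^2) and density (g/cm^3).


SW = 10.79 / 89 x 10000 = 1212.4 g/m^2
Volume = 89 x 2.0 / 10 = 17.80 cm^3
Density = 10.79 / 17.80 = 0.606 g/cm^3


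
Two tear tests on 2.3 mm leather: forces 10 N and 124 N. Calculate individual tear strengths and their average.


Tear 1 = 10 / 2.3 = 4.3 N/mm
Tear 2 = 124 / 2.3 = 53.9 N/mm
Average = (4.3 + 53.9) / 2 = 29.1 N/mm


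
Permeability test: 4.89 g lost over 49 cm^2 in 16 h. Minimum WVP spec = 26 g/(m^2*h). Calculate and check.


WVP = 62.37 g/(m^2*h)
Meets specification: Yes

WVP = 4.89 / (49 x 16) x 10000 = 62.37 g/(m^2*h)
Minimum: 26 g/(m^2*h)
Meets spec: Yes


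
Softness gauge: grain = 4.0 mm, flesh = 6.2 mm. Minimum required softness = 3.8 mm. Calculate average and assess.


Average = (4.0 + 6.2) / 2 = 5.10 mm
Minimum = 3.8 mm
Meets requirement: Yes


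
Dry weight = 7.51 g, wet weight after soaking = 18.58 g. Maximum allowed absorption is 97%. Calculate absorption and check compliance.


Absorption = 147.4%
Compliant: No

WA = (18.58 - 7.51) / 7.51 x 100 = 147.4%
Maximum allowed: 97%
Compliant: No


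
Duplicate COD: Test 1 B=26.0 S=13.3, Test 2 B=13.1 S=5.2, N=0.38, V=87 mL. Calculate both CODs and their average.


COD1 = (26.0 - 13.3) x 0.38 x 8000 / 87 = 443.8 mg/L
COD2 = (13.1 - 5.2) x 0.38 x 8000 / 87 = 276.0 mg/L
Average = (443.8 + 276.0) / 2 = 359.9 mg/L


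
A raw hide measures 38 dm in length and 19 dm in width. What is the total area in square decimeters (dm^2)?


Area = length x width
Area = 38 x 19 = 722 dm^2


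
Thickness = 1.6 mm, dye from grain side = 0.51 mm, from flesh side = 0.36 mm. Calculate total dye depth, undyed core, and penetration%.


Total dyed = 0.51 + 0.36 = 0.87 mm
Undyed core = 1.6 - 0.87 = 0.73 mm
Penetration = 0.87 / 1.6 x 100 = 54.4%


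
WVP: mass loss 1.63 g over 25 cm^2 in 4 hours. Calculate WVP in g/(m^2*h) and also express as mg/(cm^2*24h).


WVP = 1.63 / (25 x 4) x 10000 = 163.00 g/(m^2*h)
Mass loss in mg = 1.63 x 1000 = 1630 mg
Per cm^2 per 24h in mg: 1630 x 24 / (25 x 4) = 39120 / 100 = 391.20 mg/(cm^2*24h)


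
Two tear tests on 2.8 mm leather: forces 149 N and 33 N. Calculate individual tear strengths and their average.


Tear 1 = 53.2 N/mm
Tear 2 = 11.8 N/mm
Average = 32.5 N/mm

Tear 1 = 149 / 2.8 = 53.2 N/mm
Tear 2 = 33 / 2.8 = 11.8 N/mm
Average = (53.2 + 11.8) / 2 = 32.5 N/mm


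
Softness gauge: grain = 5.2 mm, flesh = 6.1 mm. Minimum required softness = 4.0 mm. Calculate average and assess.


Average = (5.2 + 6.1) / 2 = 5.65 mm
Minimum = 4.0 mm
Meets requirement: Yes


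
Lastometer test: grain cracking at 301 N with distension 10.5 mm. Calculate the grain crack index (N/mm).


Grain crack index = force / distension
Index = 301 / 10.5 = 28.7 N/mm


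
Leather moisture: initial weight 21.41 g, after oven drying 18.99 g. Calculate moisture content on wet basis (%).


Moisture = 21.41 - 18.99 = 2.42 g
MC = 2.42 / 21.41 x 100 = 11.3%


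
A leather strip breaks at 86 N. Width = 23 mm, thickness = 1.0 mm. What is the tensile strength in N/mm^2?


Cross-sectional area = 23 x 1.0 = 23.0 mm^2
Tensile strength = 86 / 23.0 = 3.74 N/mm^2


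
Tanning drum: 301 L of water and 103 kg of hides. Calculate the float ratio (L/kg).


Float ratio = water / hide weight
Ratio = 301 / 103 = 2.9


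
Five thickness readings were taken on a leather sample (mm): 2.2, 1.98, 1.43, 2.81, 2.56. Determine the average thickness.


2.20 mm


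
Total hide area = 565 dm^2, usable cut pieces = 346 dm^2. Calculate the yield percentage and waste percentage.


Yield = 61.2%
Waste = 38.8%

Yield = 346 / 565 x 100 = 61.2%
Waste = 565 - 346 = 219 dm^2
Waste% = 100 - 61.2 = 38.8%


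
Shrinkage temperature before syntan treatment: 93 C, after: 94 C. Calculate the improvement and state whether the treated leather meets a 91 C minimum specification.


Improvement = 1 C
Meets 91 C spec: Yes

Improvement = 94 - 93 = 1 C
Spec check: 94 C >= 91 C? Yes


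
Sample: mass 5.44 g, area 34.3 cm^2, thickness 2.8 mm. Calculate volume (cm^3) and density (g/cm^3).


Thickness in cm = 2.8 / 10 = 0.28 cm
Volume = 34.3 x 0.28 = 9.604 cm^3
Density = 5.44 / 9.604 = 0.566 g/cm^3


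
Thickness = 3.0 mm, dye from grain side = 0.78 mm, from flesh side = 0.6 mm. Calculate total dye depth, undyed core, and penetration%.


Total dyed = 0.78 + 0.6 = 1.38 mm
Undyed core = 3.0 - 1.38 = 1.62 mm
Penetration = 1.38 / 3.0 x 100 = 46.0%


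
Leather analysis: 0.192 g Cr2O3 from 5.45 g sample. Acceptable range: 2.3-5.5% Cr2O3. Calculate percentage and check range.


Cr2O3% = 0.192 / 5.45 x 100 = 3.52%
Acceptable range: 2.3 to 5.5%
Within range: Yes


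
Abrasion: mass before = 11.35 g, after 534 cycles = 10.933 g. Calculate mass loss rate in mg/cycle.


0.781 mg/cycle

Mass loss = 11.35 - 10.933 = 0.417 g
Rate = 0.417 / 534 x 1000 = 0.781 mg/cycle


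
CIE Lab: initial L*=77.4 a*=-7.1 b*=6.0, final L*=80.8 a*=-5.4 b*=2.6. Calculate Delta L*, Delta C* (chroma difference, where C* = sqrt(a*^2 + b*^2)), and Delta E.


Delta L* = 3.4
Delta C* = -3.30
Delta E = 5.10

Delta L* = 80.8 - 77.4 = 3.4
C1* = sqrt((-7.1)^2 + (6.0)^2) = 9.296
C2* = sqrt((-5.4)^2 + (2.6)^2) = 5.993
Delta C* = 5.993 - 9.296 = -3.30
Delta E = sqrt((3.4)^2 + (1.7)^2 + (-3.4)^2) = 5.10


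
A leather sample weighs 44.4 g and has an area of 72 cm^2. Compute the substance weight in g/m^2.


6166.7 g/m^2

Substance weight = mass / area x 10000
SW = 44.4 / 72 x 10000
SW = 6166.7 g/m^2


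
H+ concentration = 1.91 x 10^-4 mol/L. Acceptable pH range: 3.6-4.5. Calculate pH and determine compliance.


pH = -log10(1.91 x 10^-4) = 3.72
Range: 3.6 to 4.5
Compliant: Yes


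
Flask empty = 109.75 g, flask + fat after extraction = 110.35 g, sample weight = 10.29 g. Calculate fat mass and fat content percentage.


Fat mass = 110.35 - 109.75 = 0.60 g
Fat% = 0.60 / 10.29 x 100 = 5.8%


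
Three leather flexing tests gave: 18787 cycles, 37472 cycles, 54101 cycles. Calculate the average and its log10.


Average = (18787 + 37472 + 54101) / 3 = 36787 cycles
log10(36787) = 4.57


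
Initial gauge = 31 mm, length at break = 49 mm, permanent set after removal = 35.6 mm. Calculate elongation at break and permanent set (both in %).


Elongation at break = 58.1%
Permanent set = 14.8%


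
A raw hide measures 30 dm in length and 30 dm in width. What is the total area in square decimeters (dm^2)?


Area = length x width
Area = 30 x 30 = 900 dm^2


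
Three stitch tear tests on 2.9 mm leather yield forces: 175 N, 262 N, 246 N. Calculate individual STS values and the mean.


STS1 = 60.3 N/mm
STS2 = 90.3 N/mm
STS3 = 84.8 N/mm
Mean = 78.5 N/mm


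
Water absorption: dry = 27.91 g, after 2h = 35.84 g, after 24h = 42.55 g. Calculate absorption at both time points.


2h absorption = 28.4%
24h absorption = 52.5%

WA (2h) = (35.84 - 27.91) / 27.91 x 100 = 28.4%
WA (24h) = (42.55 - 27.91) / 27.91 x 100 = 52.5%


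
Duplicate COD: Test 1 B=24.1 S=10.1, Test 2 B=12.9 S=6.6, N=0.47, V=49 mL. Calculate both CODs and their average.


COD1 = 1074.3 mg/L
COD2 = 483.4 mg/L
Average = 778.9 mg/L

COD1 = (24.1 - 10.1) x 0.47 x 8000 / 49 = 1074.3 mg/L
COD2 = (12.9 - 6.6) x 0.47 x 8000 / 49 = 483.4 mg/L
Average = (1074.3 + 483.4) / 2 = 778.9 mg/L


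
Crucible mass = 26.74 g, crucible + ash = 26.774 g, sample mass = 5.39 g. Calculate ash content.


Ash mass = 0.034 g
Ash content = 0.63%


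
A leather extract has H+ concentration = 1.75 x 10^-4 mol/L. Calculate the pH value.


pH = 3.76


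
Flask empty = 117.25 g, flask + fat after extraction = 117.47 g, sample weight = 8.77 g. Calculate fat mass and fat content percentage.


Fat mass = 0.22 g
Fat content = 2.5%


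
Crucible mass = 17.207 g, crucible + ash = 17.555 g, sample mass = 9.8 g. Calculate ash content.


Ash mass = 0.348 g
Ash content = 3.55%

Ash mass = 17.555 - 17.207 = 0.348 g
Ash% = 0.348 / 9.8 x 100 = 3.55%


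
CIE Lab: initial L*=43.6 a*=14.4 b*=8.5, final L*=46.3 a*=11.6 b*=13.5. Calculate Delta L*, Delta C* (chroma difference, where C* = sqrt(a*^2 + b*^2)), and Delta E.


Delta L* = 2.7
Delta C* = 1.08
Delta E = 6.33


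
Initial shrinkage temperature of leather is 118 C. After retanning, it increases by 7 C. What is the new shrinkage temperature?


125 C

New Ts = 118 + 7 = 125 C


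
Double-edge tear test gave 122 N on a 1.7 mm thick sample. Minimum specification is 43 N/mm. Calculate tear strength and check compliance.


Tear strength = 122 / 1.7 = 71.8 N/mm
Required minimum = 43 N/mm
Compliant: Yes


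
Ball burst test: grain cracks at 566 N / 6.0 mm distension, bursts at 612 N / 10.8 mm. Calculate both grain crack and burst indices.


Crack index = 94.3 N/mm
Burst index = 56.7 N/mm

Crack index = 566 / 6.0 = 94.3 N/mm
Burst index = 612 / 10.8 = 56.7 N/mm


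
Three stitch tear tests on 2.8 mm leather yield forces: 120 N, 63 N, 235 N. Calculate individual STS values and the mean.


STS1 = 120 / 2.8 = 42.9 N/mm
STS2 = 63 / 2.8 = 22.5 N/mm
STS3 = 235 / 2.8 = 83.9 N/mm
Mean = (42.9 + 22.5 + 83.9) / 3 = 49.8 N/mm


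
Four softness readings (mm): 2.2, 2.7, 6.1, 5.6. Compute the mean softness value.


Sum = 2.2 + 2.7 + 6.1 + 5.6
Mean = 16.6 / 4 = 4.15 mm


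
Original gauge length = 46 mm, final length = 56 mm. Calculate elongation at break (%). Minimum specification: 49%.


Elongation = 21.7%
Meets spec: No

Extension = 56 - 46 = 10 mm
Elongation = 10 / 46 x 100 = 21.7%
Minimum required: 49%
Meets specification: No


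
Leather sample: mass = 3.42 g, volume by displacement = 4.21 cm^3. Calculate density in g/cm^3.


Density = mass / volume
Density = 3.42 / 4.21 = 0.812 g/cm^3


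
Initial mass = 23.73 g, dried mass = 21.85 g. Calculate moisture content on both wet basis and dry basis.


Wet basis = 7.9%
Dry basis = 8.6%


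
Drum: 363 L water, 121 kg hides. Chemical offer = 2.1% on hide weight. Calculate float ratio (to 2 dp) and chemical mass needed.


Float ratio = 3.00
Chemical needed = 2.541 kg

Float ratio = 363 / 121 = 3.00
Chemical = 121 x 2.1 / 100 = 2.541 kg


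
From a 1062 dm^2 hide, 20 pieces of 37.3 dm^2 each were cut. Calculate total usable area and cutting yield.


Usable area = 746.0 dm^2
Yield = 70.2%

Total usable = 20 x 37.3 = 746.0 dm^2
Yield = 746.0 / 1062 x 100 = 70.2%


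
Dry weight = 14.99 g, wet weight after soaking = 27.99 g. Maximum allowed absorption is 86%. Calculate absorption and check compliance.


Absorption = 86.7%
Compliant: No

WA = (27.99 - 14.99) / 14.99 x 100 = 86.7%
Maximum allowed: 86%
Compliant: No


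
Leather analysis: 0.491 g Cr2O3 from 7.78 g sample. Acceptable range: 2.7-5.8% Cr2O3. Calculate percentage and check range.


Cr2O3 = 6.31%
Within range: No


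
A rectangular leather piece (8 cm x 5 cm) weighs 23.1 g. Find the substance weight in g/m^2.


5775.0 g/m^2


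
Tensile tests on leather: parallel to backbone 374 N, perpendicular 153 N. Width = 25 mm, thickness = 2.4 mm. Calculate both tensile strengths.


Parallel = 6.23 N/mm^2
Perpendicular = 2.55 N/mm^2

Area = 25 x 2.4 = 60.0 mm^2
TS (parallel) = 374 / 60.0 = 6.23 N/mm^2
TS (perpendicular) = 153 / 60.0 = 2.55 N/mm^2


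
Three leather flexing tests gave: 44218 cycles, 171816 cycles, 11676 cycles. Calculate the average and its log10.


Average = (44218 + 171816 + 11676) / 3 = 75903 cycles
log10(75903) = 4.88


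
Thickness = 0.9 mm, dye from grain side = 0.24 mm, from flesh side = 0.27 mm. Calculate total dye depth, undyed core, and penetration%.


Total dyed = 0.51 mm
Undyed core = 0.39 mm
Penetration = 56.7%


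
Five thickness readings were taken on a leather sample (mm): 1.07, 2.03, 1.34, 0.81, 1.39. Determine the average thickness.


Sum = 1.07 + 2.03 + 1.34 + 0.81 + 1.39 = 6.64
Average = 6.64 / 5 = 1.33 mm


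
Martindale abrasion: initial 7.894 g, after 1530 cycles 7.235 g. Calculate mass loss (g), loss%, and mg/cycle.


Loss = 7.894 - 7.235 = 0.659 g
Loss% = 0.659 / 7.894 x 100 = 8.35%
Rate = 0.659 / 1530 x 1000 = 0.431 mg/cycle


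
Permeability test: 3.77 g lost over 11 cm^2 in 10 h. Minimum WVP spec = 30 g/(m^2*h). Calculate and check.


WVP = 3.77 / (11 x 10) x 10000 = 342.73 g/(m^2*h)
Minimum: 30 g/(m^2*h)
Meets spec: Yes


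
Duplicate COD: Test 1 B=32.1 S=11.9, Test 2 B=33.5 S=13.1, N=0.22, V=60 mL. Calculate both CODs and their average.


COD1 = 592.5 mg/L
COD2 = 598.4 mg/L
Average = 595.5 mg/L

COD1 = (32.1 - 11.9) x 0.22 x 8000 / 60 = 592.5 mg/L
COD2 = (33.5 - 13.1) x 0.22 x 8000 / 60 = 598.4 mg/L
Average = (592.5 + 598.4) / 2 = 595.5 mg/L


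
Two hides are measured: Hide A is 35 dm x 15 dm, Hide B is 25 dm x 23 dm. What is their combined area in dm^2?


1100 dm^2

Hide A area = 35 x 15 = 525 dm^2
Hide B area = 25 x 23 = 575 dm^2
Total = 525 + 575 = 1100 dm^2


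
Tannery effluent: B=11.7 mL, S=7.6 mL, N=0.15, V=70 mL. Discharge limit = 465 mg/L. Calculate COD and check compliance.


COD = (11.7 - 7.6) x 0.15 x 8000 / 70 = 70.3 mg/L
Limit: 465 mg/L
Compliant: Yes


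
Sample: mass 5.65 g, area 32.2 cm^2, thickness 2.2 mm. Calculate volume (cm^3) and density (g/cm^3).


Volume = 7.084 cm^3
Density = 0.798 g/cm^3


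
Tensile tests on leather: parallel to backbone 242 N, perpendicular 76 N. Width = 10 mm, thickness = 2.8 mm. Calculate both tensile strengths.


Parallel = 8.64 N/mm^2
Perpendicular = 2.71 N/mm^2


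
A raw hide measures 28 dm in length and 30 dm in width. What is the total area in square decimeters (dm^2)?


Area = length x width
Area = 28 x 30 = 840 dm^2


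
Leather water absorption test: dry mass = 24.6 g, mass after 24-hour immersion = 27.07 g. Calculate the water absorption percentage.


10.0%

Water absorbed = 27.07 - 24.6 = 2.47 g
WA% = 2.47 / 24.6 x 100 = 10.0%


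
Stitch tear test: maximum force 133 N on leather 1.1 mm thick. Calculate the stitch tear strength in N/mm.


Stitch tear strength = force / thickness
STS = 133 / 1.1 = 120.9 N/mm


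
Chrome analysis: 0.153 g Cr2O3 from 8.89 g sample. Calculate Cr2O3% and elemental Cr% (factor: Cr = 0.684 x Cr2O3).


Cr2O3% = 0.153 / 8.89 x 100 = 1.72%
Cr% = 1.72 x 0.684 = 1.18%


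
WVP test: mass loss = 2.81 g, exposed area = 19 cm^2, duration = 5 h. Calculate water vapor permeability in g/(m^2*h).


WVP = mass_loss / (area x time) x 10000
WVP = 2.81 / (19 x 5) x 10000
WVP = 2.81 / 95 x 10000 = 295.79 g/(m^2*h)


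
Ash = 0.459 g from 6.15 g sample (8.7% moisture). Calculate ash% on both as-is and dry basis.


As-is ash = 7.46%
Dry-basis ash = 8.17%

As-is ash% = 0.459 / 6.15 x 100 = 7.46%
Dry mass = 6.15 x (100 - 8.7) / 100 = 5.61495 g
Dry-basis ash% = 0.459 / 5.61495 x 100 = 8.17%


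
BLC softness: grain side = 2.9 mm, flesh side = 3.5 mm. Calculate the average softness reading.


Average = (2.9 + 3.5) / 2
Average = 3.20 mm


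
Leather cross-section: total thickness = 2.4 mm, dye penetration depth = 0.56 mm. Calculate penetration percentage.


Penetration% = 0.56 / 2.4 x 100
Penetration = 23.3%


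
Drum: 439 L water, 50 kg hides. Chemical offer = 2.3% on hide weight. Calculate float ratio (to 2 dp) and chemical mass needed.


Float ratio = 439 / 50 = 8.78
Chemical = 50 x 2.3 / 100 = 1.15 kg


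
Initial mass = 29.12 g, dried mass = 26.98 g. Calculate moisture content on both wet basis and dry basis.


Wet basis = 7.3%
Dry basis = 7.9%


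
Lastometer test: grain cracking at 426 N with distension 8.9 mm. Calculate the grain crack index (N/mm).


Grain crack index = force / distension
Index = 426 / 8.9 = 47.9 N/mm


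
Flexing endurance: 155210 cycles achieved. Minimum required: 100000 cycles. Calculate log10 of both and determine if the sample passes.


log10(155210) = 5.19
log10(100000) = 5.00
Passes: Yes


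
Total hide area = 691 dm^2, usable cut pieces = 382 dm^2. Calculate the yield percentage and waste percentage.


Yield = 382 / 691 x 100 = 55.3%
Waste = 691 - 382 = 309 dm^2
Waste% = 100 - 55.3 = 44.7%


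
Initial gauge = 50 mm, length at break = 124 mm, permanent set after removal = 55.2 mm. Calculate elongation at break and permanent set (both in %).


Elongation at break = (124 - 50) / 50 x 100 = 148.0%
Permanent set = (55.2 - 50) / 50 x 100 = 10.4%


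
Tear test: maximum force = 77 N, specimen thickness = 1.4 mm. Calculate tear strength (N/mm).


55.0 N/mm


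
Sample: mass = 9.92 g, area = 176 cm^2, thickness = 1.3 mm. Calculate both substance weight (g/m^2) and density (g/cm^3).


SW = 9.92 / 176 x 10000 = 563.6 g/m^2
Volume = 176 x 1.3 / 10 = 22.88 cm^3
Density = 9.92 / 22.88 = 0.434 g/cm^3


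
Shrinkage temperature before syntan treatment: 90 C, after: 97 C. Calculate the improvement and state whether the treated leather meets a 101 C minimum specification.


Improvement = 97 - 90 = 7 C
Spec check: 97 C >= 101 C? No


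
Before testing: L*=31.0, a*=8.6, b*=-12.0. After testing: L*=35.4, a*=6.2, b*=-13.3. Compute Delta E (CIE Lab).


Delta E = 5.18


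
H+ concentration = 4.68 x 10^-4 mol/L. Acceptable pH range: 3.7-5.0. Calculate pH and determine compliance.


pH = -log10(4.68 x 10^-4) = 3.33
Range: 3.7 to 5.0
Compliant: No


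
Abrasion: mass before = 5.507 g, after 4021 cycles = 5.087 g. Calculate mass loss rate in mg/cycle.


0.104 mg/cycle

Mass loss = 5.507 - 5.087 = 0.420 g
Rate = 0.420 / 4021 x 1000 = 0.104 mg/cycle


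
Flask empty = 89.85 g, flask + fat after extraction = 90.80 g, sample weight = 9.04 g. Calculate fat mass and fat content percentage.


Fat mass = 0.95 g
Fat content = 10.5%


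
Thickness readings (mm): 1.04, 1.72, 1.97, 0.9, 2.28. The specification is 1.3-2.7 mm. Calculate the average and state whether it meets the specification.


Sum = 7.91
Average = 7.91 / 5 = 1.58 mm
Specification range: 1.3 to 2.7 mm
Within spec: Yes


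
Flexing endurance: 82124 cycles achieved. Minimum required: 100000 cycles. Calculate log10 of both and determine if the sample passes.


log10(82124) = 4.91
log10(100000) = 5.00
Passes: No


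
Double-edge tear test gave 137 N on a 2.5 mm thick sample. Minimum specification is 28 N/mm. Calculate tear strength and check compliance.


Tear strength = 137 / 2.5 = 54.8 N/mm
Required minimum = 28 N/mm
Compliant: Yes


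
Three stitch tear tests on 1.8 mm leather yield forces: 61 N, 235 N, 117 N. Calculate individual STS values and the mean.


STS1 = 61 / 1.8 = 33.9 N/mm
STS2 = 235 / 1.8 = 130.6 N/mm
STS3 = 117 / 1.8 = 65.0 N/mm
Mean = (33.9 + 130.6 + 65.0) / 3 = 76.5 N/mm


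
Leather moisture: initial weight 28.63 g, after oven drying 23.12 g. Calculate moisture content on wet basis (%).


19.2%

Moisture = 28.63 - 23.12 = 5.51 g
MC = 5.51 / 28.63 x 100 = 19.2%


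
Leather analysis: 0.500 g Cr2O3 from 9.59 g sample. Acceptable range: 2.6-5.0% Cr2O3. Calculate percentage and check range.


Cr2O3 = 5.21%
Within range: No

Cr2O3% = 0.500 / 9.59 x 100 = 5.21%
Acceptable range: 2.6 to 5.0%
Within range: No


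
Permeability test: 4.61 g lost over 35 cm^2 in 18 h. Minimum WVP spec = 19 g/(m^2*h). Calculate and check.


WVP = 73.17 g/(m^2*h)
Meets specification: Yes


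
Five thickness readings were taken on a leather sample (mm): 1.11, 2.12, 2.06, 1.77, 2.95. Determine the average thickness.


2.00 mm

Sum = 1.11 + 2.12 + 2.06 + 1.77 + 2.95 = 10.01
Average = 10.01 / 5 = 2.00 mm


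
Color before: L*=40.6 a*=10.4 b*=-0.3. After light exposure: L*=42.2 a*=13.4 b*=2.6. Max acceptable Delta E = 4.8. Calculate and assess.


dL = 1.6, da = 3.0, db = 2.9
dE = sqrt((1.6)^2 + (3.0)^2 + (2.9)^2) = 4.47
Max = 4.8
Passes: Yes


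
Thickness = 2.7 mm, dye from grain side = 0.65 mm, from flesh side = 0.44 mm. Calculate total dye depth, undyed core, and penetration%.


Total dyed = 0.65 + 0.44 = 1.09 mm
Undyed core = 2.7 - 1.09 = 1.61 mm
Penetration = 1.09 / 2.7 x 100 = 40.4%


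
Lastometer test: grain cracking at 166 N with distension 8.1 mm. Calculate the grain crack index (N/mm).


20.5 N/mm


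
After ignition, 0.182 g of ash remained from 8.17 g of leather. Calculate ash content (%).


2.23%


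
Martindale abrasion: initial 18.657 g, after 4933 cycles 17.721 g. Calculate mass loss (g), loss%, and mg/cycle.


Loss = 18.657 - 17.721 = 0.936 g
Loss% = 0.936 / 18.657 x 100 = 5.02%
Rate = 0.936 / 4933 x 1000 = 0.190 mg/cycle


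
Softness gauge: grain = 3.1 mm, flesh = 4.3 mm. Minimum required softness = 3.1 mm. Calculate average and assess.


Average = (3.1 + 4.3) / 2 = 3.70 mm
Minimum = 3.1 mm
Meets requirement: Yes


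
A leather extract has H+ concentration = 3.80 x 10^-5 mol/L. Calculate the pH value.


pH = -log10[H+]
pH = -log10(3.80 x 10^-5) = 4.42


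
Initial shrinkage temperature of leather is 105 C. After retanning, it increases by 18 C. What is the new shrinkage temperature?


123 C

New Ts = 105 + 18 = 123 C


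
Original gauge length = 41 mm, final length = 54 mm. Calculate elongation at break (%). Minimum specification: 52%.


Elongation = 31.7%
Meets spec: No

Extension = 54 - 41 = 13 mm
Elongation = 13 / 41 x 100 = 31.7%
Minimum required: 52%
Meets specification: No


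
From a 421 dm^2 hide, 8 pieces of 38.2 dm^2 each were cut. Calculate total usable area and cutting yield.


Usable area = 305.6 dm^2
Yield = 72.6%

Total usable = 8 x 38.2 = 305.6 dm^2
Yield = 305.6 / 421 x 100 = 72.6%


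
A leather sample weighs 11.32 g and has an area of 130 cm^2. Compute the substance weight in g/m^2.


870.8 g/m^2

Substance weight = mass / area x 10000
SW = 11.32 / 130 x 10000
SW = 870.8 g/m^2


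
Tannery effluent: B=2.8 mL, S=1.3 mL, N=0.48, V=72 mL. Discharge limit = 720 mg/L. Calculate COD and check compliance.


COD = 80.0 mg/L
Compliant: Yes


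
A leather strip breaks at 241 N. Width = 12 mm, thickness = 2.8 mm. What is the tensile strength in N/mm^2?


Cross-sectional area = 12 x 2.8 = 33.6 mm^2
Tensile strength = 241 / 33.6 = 7.17 N/mm^2


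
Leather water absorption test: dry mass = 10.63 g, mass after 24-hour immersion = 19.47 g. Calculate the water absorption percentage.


Water absorbed = 19.47 - 10.63 = 8.84 g
WA% = 8.84 / 10.63 x 100 = 83.2%


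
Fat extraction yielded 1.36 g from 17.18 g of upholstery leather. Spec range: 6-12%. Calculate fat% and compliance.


Fat% = 1.36 / 17.18 x 100 = 7.9%
Spec range: 6-12%
Compliant: Yes


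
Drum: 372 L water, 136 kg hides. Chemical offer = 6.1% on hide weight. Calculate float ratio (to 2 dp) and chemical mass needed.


Float ratio = 372 / 136 = 2.74
Chemical = 136 x 6.1 / 100 = 8.296 kg


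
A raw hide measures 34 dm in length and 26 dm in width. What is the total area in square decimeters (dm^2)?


884 dm^2


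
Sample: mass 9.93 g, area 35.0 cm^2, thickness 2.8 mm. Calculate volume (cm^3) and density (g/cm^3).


Thickness in cm = 2.8 / 10 = 0.28 cm
Volume = 35.0 x 0.28 = 9.800 cm^3
Density = 9.93 / 9.800 = 1.013 g/cm^3
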